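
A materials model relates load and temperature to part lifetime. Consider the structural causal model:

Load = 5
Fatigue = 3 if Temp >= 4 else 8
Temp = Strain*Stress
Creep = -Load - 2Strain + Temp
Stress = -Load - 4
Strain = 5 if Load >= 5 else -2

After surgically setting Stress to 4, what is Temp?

Under do(Stress=4), the mechanism Stress = -Load - 4 is discarded; Stress is fixed at 4.
Strain = 5 if Load >= 5 else -2  [with Load=5]  = 5
Temp = Strain*Stress  [with Strain=5, Stress=4]  = 20

20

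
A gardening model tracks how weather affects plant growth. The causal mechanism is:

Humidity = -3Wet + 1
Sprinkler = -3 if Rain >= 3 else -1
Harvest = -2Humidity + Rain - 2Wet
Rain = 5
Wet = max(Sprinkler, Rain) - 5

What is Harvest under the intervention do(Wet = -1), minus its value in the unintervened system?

-4

do(Wet=-1) replaces the equation Wet = max(Sprinkler, Rain) - 5 with the constant Wet = -1.
Humidity = -3Wet + 1  [with Wet=-1]  = 4
Harvest = -2Humidity + Rain - 2Wet  [with Humidity=4, Rain=5, Wet=-1]  = -1
Without intervention: Sprinkler = -3 if Rain >= 3 else -1  [with Rain=5]  = -3; Wet = max(Sprinkler, Rain) - 5  [with Sprinkler=-3, Rain=5]  = 0; Humidity = -3Wet + 1  [with Wet=0]  = 1; Harvest = -2Humidity + Rain - 2Wet  [with Humidity=1, Rain=5, Wet=0]  = 3.
Change = -1 − 3 = -4.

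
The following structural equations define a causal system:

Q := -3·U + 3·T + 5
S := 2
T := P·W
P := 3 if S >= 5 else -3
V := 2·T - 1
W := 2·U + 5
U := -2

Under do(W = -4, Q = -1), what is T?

12

Setting W = -4, Q = -1 by intervention discards those variables' equations.
P = 3 if S >= 5 else -3  [with S=2]  = -3
T = P·W  [with P=-3, W=-4]  = 12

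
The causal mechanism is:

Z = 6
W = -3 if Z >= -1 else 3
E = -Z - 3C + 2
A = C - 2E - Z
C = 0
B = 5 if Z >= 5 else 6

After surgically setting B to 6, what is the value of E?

Under do(B=6), the mechanism B = 5 if Z >= 5 else 6 is discarded; B is fixed at 6.
Since E is not a descendant of the intervened variable, it is unaffected.
E = -Z - 3C + 2  [with Z=6, C=0]  = -4

-4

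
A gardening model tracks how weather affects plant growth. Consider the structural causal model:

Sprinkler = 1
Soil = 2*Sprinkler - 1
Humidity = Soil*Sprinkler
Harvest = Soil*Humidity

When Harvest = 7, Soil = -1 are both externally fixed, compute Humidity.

Setting Harvest = 7, Soil = -1 by intervention discards those variables' equations.
Humidity = Soil*Sprinkler  [with Soil=-1, Sprinkler=1]  = -1

-1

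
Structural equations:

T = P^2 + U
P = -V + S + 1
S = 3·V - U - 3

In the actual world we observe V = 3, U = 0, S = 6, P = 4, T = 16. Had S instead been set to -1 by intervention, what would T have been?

do(S=-1) replaces the equation S = 3·V - U - 3 with the constant S = -1.
P = -V + S + 1  [with V=3, S=-1]  = -3
T = P^2 + U  [with P=-3, U=0]  = 9

9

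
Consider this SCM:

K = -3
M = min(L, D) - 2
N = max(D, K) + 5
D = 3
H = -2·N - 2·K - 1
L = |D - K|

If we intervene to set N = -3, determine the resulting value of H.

Under do(N=-3), the mechanism N = max(D, K) + 5 is discarded; N is fixed at -3.
H = -2·N - 2·K - 1  [with N=-3, K=-3]  = 11

11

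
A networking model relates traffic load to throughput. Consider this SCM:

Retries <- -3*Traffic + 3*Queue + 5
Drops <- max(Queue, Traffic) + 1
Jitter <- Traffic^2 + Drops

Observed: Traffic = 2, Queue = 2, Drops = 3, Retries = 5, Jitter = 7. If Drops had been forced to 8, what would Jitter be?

do(Drops=8) replaces the equation Drops <- max(Queue, Traffic) + 1 with the constant Drops = 8.
Jitter = Traffic^2 + Drops  [with Traffic=2, Drops=8]  = 12

12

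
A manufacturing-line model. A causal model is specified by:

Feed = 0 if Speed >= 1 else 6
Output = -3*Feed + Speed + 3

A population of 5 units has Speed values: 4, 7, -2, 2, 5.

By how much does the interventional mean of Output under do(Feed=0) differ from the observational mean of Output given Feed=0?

do(Feed=0) breaks Feed's dependence on Speed. With Feed=0 fixed, Output across the units is 7, 10, 1, 5, 8, mean 6.2.
Conditioning on Feed=0 selects the 4 unit(s) with Speed ∈ {4, 7, 2, 5}. Their Output values: 7, 10, 5, 8. Mean = 7.5.
Difference = 6.2 − 7.5 = -1.3.

-1.3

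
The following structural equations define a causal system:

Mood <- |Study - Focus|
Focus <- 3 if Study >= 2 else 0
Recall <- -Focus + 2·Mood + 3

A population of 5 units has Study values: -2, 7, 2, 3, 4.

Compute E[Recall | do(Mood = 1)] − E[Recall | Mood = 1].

do(Mood=1) breaks Mood's dependence on Study. With Mood=1 fixed, Recall across the units is 5, 2, 2, 2, 2, mean 2.6.
Observing Mood=1 restricts to units where Mood's equation naturally yields 1: Study ∈ {2, 4}. In that subpopulation Recall = 2, 2, mean 2.
Difference = 2.6 − 2 = 0.6.

0.6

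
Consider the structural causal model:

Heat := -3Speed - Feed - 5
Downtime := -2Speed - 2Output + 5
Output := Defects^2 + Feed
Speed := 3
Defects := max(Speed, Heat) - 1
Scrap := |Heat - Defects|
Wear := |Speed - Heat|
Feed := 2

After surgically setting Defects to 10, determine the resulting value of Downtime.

do(Defects=10) replaces the equation Defects := max(Speed, Heat) - 1 with the constant Defects = 10.
Output = Defects^2 + Feed  [with Defects=10, Feed=2]  = 102
Downtime = -2Speed - 2Output + 5  [with Speed=3, Output=102]  = -205

-205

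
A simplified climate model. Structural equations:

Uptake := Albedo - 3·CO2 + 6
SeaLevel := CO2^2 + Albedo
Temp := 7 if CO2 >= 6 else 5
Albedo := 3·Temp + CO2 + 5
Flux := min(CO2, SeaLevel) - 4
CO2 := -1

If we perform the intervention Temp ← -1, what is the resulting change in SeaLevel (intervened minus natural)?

Under do(Temp=-1), the mechanism Temp := 7 if CO2 >= 6 else 5 is discarded; Temp is fixed at -1.
Albedo = 3·Temp + CO2 + 5  [with Temp=-1, CO2=-1]  = 1
SeaLevel = CO2^2 + Albedo  [with CO2=-1, Albedo=1]  = 2
Without intervention: Temp = 7 if CO2 >= 6 else 5  [with CO2=-1]  = 5; Albedo = 3·Temp + CO2 + 5  [with Temp=5, CO2=-1]  = 19; SeaLevel = CO2^2 + Albedo  [with CO2=-1, Albedo=19]  = 20.
Change = 2 − 20 = -18.

-18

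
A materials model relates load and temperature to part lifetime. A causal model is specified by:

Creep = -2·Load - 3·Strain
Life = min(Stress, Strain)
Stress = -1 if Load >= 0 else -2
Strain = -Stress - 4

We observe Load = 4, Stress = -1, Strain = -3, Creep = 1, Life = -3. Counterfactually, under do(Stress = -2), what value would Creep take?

-2

Under do(Stress=-2), the mechanism Stress = -1 if Load >= 0 else -2 is discarded; Stress is fixed at -2.
Strain = -Stress - 4  [with Stress=-2]  = -2
Creep = -2·Load - 3·Strain  [with Load=4, Strain=-2]  = -2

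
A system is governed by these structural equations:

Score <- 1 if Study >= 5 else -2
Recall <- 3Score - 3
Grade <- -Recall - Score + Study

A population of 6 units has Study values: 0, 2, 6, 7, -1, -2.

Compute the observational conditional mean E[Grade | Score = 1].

5.5

Conditioning on Score=1 selects the 2 unit(s) with Study ∈ {6, 7}. Their Grade values: 5, 6. Mean = 5.5.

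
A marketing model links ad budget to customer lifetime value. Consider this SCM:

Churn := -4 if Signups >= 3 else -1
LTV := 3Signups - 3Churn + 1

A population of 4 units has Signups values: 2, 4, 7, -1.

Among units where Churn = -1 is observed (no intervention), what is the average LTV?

Observing Churn=-1 restricts to units where Churn's equation naturally yields -1: Signups ∈ {2, -1}. In that subpopulation LTV = 10, 1, mean 5.5.

5.5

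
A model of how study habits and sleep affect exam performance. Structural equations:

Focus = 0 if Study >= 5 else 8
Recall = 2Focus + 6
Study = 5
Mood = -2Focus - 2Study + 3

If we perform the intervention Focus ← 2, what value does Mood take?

The intervention breaks the incoming arrows to Focus: Focus = 0 if Study >= 5 else 8 no longer applies, and Focus = 2.
Mood = -2Focus - 2Study + 3  [with Focus=2, Study=5]  = -11

-11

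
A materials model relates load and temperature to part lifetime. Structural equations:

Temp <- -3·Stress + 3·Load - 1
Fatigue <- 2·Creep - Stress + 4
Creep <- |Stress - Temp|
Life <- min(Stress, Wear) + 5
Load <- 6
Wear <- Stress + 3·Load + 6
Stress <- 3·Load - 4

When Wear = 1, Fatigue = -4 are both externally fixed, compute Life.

Under do(Wear = 1, Fatigue = -4), each intervened variable's structural equation is replaced by its fixed value.
Stress = 3·Load - 4  [with Load=6]  = 14
Life = min(Stress, Wear) + 5  [with Stress=14, Wear=1]  = 6

6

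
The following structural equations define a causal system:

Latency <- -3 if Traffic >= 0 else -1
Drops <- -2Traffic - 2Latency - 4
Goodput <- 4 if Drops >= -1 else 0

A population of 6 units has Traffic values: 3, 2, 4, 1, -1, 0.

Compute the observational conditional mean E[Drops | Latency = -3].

-2

Observing Latency=-3 restricts to units where Latency's equation naturally yields -3: Traffic ∈ {3, 2, 4, 1, 0}. In that subpopulation Drops = -4, -2, -6, 0, 2, mean -2.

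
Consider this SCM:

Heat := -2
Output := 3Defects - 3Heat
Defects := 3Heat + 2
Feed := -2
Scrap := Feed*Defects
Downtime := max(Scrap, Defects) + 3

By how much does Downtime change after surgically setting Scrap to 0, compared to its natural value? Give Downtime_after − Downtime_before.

-8

Under do(Scrap=0), the mechanism Scrap := Feed*Defects is discarded; Scrap is fixed at 0.
Defects = 3Heat + 2  [with Heat=-2]  = -4
Downtime = max(Scrap, Defects) + 3  [with Scrap=0, Defects=-4]  = 3
Without intervention: Defects = 3Heat + 2  [with Heat=-2]  = -4; Scrap = Feed*Defects  [with Feed=-2, Defects=-4]  = 8; Downtime = max(Scrap, Defects) + 3  [with Scrap=8, Defects=-4]  = 11.
Change = 3 − 11 = -8.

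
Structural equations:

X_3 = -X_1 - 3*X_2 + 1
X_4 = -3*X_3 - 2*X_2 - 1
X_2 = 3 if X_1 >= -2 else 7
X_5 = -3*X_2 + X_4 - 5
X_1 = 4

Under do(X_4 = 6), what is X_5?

-8

Intervening sets X_4 = 6 and removes its equation (X_4 = -3*X_3 - 2*X_2 - 1).
X_2 = 3 if X_1 >= -2 else 7  [with X_1=4]  = 3
X_5 = -3*X_2 + X_4 - 5  [with X_2=3, X_4=6]  = -8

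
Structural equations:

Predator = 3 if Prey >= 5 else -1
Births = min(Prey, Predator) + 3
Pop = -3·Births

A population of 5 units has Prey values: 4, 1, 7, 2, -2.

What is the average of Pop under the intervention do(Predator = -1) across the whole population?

-5.4

do(Predator=-1) breaks Predator's dependence on Prey. With Predator=-1 fixed, Pop across the units is -6, -6, -6, -6, -3, mean -5.4.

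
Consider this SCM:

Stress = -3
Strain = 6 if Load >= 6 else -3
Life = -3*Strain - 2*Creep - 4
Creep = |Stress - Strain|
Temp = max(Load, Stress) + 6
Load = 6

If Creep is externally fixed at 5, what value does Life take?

-32

The intervention breaks the incoming arrows to Creep: Creep = |Stress - Strain| no longer applies, and Creep = 5.
Strain = 6 if Load >= 6 else -3  [with Load=6]  = 6
Life = -3*Strain - 2*Creep - 4  [with Strain=6, Creep=5]  = -32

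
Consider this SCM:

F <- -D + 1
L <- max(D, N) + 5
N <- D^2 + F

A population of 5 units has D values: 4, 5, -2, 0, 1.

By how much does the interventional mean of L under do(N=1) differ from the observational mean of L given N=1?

1.4

Every unit gets N=1 under the intervention. L values become 9, 10, 6, 6, 6; E[L|do(N=1)] = 7.4.
Observing N=1 restricts to units where N's equation naturally yields 1: D ∈ {0, 1}. In that subpopulation L = 6, 6, mean 6.
Difference = 7.4 − 6 = 1.4.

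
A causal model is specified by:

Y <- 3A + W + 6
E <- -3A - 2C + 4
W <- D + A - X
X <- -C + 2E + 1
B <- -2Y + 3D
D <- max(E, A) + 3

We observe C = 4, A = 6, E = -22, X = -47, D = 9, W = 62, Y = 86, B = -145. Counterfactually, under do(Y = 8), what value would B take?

11

do(Y=8) replaces the equation Y <- 3A + W + 6 with the constant Y = 8.
E = -3A - 2C + 4  [with A=6, C=4]  = -22
D = max(E, A) + 3  [with E=-22, A=6]  = 9
B = -2Y + 3D  [with Y=8, D=9]  = 11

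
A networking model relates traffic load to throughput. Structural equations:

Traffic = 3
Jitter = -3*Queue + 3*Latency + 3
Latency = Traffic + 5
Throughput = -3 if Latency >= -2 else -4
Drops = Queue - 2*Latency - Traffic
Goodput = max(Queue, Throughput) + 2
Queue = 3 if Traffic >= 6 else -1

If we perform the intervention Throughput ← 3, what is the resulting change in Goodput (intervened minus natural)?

Intervening sets Throughput = 3 and removes its equation (Throughput = -3 if Latency >= -2 else -4).
Queue = 3 if Traffic >= 6 else -1  [with Traffic=3]  = -1
Goodput = max(Queue, Throughput) + 2  [with Queue=-1, Throughput=3]  = 5
Without intervention: Latency = Traffic + 5  [with Traffic=3]  = 8; Queue = 3 if Traffic >= 6 else -1  [with Traffic=3]  = -1; Throughput = -3 if Latency >= -2 else -4  [with Latency=8]  = -3; Goodput = max(Queue, Throughput) + 2  [with Queue=-1, Throughput=-3]  = 1.
Change = 5 − 1 = 4.

4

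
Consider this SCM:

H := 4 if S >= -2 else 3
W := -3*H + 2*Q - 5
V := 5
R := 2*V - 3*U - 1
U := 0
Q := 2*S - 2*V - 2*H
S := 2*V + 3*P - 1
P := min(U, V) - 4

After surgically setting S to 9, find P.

Under do(S=9), the mechanism S := 2*V + 3*P - 1 is discarded; S is fixed at 9.
Since P is not a descendant of the intervened variable, it is unaffected.
P = min(U, V) - 4  [with U=0, V=5]  = -4

-4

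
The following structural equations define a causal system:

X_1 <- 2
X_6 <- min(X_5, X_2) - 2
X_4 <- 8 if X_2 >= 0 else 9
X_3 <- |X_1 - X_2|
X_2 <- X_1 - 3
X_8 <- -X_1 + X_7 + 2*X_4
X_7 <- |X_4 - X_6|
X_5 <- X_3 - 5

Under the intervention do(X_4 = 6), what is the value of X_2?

The intervention breaks the incoming arrows to X_4: X_4 <- 8 if X_2 >= 0 else 9 no longer applies, and X_4 = 6.
Since X_2 is not a descendant of the intervened variable, it is unaffected.
X_2 = X_1 - 3  [with X_1=2]  = -1

-1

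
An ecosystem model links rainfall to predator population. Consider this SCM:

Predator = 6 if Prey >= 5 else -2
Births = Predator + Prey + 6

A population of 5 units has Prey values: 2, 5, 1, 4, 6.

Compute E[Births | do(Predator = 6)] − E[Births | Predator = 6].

-1.9

The intervention sets Predator=6 in all 5 units regardless of Prey. Recomputing Births per unit gives 14, 17, 13, 16, 18; average 15.6.
Observing Predator=6 restricts to units where Predator's equation naturally yields 6: Prey ∈ {5, 6}. In that subpopulation Births = 17, 18, mean 17.5.
Difference = 15.6 − 17.5 = -1.9.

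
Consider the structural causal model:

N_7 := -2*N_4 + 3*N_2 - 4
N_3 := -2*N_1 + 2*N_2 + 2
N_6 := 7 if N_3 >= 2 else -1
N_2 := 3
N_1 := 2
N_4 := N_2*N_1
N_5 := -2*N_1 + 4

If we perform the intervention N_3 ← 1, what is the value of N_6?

The intervention breaks the incoming arrows to N_3: N_3 := -2*N_1 + 2*N_2 + 2 no longer applies, and N_3 = 1.
N_6 = 7 if N_3 >= 2 else -1  [with N_3=1]  = -1

-1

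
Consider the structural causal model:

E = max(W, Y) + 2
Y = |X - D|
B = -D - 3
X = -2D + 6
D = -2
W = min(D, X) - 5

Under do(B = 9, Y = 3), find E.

Setting B = 9, Y = 3 by intervention discards those variables' equations.
X = -2D + 6  [with D=-2]  = 10
W = min(D, X) - 5  [with D=-2, X=10]  = -7
E = max(W, Y) + 2  [with W=-7, Y=3]  = 5

5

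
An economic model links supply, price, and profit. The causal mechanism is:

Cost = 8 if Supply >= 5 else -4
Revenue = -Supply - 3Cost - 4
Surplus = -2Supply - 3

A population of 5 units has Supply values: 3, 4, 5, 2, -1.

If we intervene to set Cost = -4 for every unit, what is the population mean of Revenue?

The intervention sets Cost=-4 in all 5 units regardless of Supply. Recomputing Revenue per unit gives 5, 4, 3, 6, 9; average 5.4.

5.4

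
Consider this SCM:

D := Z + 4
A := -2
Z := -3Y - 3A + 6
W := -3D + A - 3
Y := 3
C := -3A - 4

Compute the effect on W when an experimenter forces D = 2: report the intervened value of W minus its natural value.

The intervention breaks the incoming arrows to D: D := Z + 4 no longer applies, and D = 2.
W = -3D + A - 3  [with D=2, A=-2]  = -11
Without intervention: Z = -3Y - 3A + 6  [with Y=3, A=-2]  = 3; D = Z + 4  [with Z=3]  = 7; W = -3D + A - 3  [with D=7, A=-2]  = -26.
Change = -11 − (-26) = 15.

15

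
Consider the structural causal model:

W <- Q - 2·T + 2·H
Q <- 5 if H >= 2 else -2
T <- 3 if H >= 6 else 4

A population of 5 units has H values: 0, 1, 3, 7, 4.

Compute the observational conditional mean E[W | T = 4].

-2.5

Observing T=4 restricts to units where T's equation naturally yields 4: H ∈ {0, 1, 3, 4}. In that subpopulation W = -10, -8, 3, 5, mean -2.5.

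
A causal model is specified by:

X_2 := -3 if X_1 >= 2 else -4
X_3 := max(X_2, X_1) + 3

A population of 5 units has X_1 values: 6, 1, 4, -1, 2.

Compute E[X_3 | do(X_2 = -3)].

The intervention sets X_2=-3 in all 5 units regardless of X_1. Recomputing X_3 per unit gives 9, 4, 7, 2, 5; average 5.4.

5.4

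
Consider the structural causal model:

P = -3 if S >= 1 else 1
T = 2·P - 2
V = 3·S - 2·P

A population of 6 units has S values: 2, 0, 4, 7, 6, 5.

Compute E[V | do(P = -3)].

do(P=-3) breaks P's dependence on S. With P=-3 fixed, V across the units is 12, 6, 18, 27, 24, 21, mean 18.

18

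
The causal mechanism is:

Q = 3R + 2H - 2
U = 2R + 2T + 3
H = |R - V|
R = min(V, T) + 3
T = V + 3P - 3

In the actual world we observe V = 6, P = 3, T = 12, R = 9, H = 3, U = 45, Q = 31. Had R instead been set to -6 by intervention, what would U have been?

15

Under do(R=-6), the mechanism R = min(V, T) + 3 is discarded; R is fixed at -6.
T = V + 3P - 3  [with V=6, P=3]  = 12
U = 2R + 2T + 3  [with R=-6, T=12]  = 15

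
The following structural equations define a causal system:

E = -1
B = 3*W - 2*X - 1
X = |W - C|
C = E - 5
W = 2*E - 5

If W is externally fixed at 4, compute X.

Under do(W=4), the mechanism W = 2*E - 5 is discarded; W is fixed at 4.
C = E - 5  [with E=-1]  = -6
X = |W - C|  [with W=4, C=-6]  = 10

10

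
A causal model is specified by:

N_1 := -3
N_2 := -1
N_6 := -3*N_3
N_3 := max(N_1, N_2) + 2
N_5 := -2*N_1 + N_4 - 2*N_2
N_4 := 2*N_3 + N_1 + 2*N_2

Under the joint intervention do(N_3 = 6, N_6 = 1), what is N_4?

Setting N_3 = 6, N_6 = 1 by intervention discards those variables' equations.
N_4 = 2*N_3 + N_1 + 2*N_2  [with N_3=6, N_1=-3, N_2=-1]  = 7

7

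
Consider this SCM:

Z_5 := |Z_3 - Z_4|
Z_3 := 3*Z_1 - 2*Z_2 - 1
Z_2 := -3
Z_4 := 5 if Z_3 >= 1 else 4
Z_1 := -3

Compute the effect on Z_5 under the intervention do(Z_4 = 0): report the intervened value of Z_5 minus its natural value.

-4

Intervening sets Z_4 = 0 and removes its equation (Z_4 := 5 if Z_3 >= 1 else 4).
Z_3 = 3*Z_1 - 2*Z_2 - 1  [with Z_1=-3, Z_2=-3]  = -4
Z_5 = |Z_3 - Z_4|  [with Z_3=-4, Z_4=0]  = 4
Without intervention: Z_3 = 3*Z_1 - 2*Z_2 - 1  [with Z_1=-3, Z_2=-3]  = -4; Z_4 = 5 if Z_3 >= 1 else 4  [with Z_3=-4]  = 4; Z_5 = |Z_3 - Z_4|  [with Z_3=-4, Z_4=4]  = 8.
Change = 4 − 8 = -4.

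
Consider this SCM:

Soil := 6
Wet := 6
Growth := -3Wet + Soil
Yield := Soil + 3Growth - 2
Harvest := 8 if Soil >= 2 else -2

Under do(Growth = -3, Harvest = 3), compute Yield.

-5

The joint intervention fixes Growth = -3, Harvest = 3, removing each variable's own equation.
Yield = Soil + 3Growth - 2  [with Soil=6, Growth=-3]  = -5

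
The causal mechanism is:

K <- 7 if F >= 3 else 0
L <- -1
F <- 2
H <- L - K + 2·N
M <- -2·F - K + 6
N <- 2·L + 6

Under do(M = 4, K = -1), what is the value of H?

8

Under do(M = 4, K = -1), each intervened variable's structural equation is replaced by its fixed value.
N = 2·L + 6  [with L=-1]  = 4
H = L - K + 2·N  [with L=-1, K=-1, N=4]  = 8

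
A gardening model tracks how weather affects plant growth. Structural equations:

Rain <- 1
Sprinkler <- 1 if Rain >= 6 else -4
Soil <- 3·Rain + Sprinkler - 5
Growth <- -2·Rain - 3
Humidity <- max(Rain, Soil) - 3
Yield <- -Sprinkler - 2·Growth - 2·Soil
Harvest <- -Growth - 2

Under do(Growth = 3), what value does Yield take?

10

Under do(Growth=3), the mechanism Growth <- -2·Rain - 3 is discarded; Growth is fixed at 3.
Sprinkler = 1 if Rain >= 6 else -4  [with Rain=1]  = -4
Soil = 3·Rain + Sprinkler - 5  [with Rain=1, Sprinkler=-4]  = -6
Yield = -Sprinkler - 2·Growth - 2·Soil  [with Sprinkler=-4, Growth=3, Soil=-6]  = 10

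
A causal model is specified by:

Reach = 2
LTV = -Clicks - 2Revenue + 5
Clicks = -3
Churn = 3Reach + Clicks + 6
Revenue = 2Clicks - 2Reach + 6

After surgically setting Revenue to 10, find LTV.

-12

Intervening sets Revenue = 10 and removes its equation (Revenue = 2Clicks - 2Reach + 6).
LTV = -Clicks - 2Revenue + 5  [with Clicks=-3, Revenue=10]  = -12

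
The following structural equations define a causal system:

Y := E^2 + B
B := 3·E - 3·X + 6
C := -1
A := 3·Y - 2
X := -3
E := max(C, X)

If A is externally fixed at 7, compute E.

do(A=7) replaces the equation A := 3·Y - 2 with the constant A = 7.
E is not downstream of the intervention, so its value is determined by the original equations.
E = max(C, X)  [with C=-1, X=-3]  = -1

-1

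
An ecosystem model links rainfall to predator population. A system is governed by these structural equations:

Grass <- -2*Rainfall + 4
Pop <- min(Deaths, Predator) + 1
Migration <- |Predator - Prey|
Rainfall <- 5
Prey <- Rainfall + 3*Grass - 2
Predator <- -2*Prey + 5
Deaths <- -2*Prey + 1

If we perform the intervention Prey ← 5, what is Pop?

The intervention breaks the incoming arrows to Prey: Prey <- Rainfall + 3*Grass - 2 no longer applies, and Prey = 5.
Predator = -2*Prey + 5  [with Prey=5]  = -5
Deaths = -2*Prey + 1  [with Prey=5]  = -9
Pop = min(Deaths, Predator) + 1  [with Deaths=-9, Predator=-5]  = -8

-8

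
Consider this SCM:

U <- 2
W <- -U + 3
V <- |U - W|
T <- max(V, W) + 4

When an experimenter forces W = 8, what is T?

12

Under do(W=8), the mechanism W <- -U + 3 is discarded; W is fixed at 8.
V = |U - W|  [with U=2, W=8]  = 6
T = max(V, W) + 4  [with V=6, W=8]  = 12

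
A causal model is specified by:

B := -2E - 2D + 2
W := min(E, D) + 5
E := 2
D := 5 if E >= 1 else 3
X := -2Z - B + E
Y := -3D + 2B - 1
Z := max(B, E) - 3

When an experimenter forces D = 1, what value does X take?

8

Under do(D=1), the mechanism D := 5 if E >= 1 else 3 is discarded; D is fixed at 1.
B = -2E - 2D + 2  [with E=2, D=1]  = -4
Z = max(B, E) - 3  [with B=-4, E=2]  = -1
X = -2Z - B + E  [with Z=-1, B=-4, E=2]  = 8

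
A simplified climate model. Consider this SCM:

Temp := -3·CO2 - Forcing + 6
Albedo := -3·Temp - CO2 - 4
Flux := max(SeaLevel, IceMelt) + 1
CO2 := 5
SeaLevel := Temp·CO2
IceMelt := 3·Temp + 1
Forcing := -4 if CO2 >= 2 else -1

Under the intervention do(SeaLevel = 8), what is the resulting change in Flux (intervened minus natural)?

Intervening sets SeaLevel = 8 and removes its equation (SeaLevel := Temp·CO2).
Forcing = -4 if CO2 >= 2 else -1  [with CO2=5]  = -4
Temp = -3·CO2 - Forcing + 6  [with CO2=5, Forcing=-4]  = -5
IceMelt = 3·Temp + 1  [with Temp=-5]  = -14
Flux = max(SeaLevel, IceMelt) + 1  [with SeaLevel=8, IceMelt=-14]  = 9
Without intervention: Forcing = -4 if CO2 >= 2 else -1  [with CO2=5]  = -4; Temp = -3·CO2 - Forcing + 6  [with CO2=5, Forcing=-4]  = -5; IceMelt = 3·Temp + 1  [with Temp=-5]  = -14; SeaLevel = Temp·CO2  [with Temp=-5, CO2=5]  = -25; Flux = max(SeaLevel, IceMelt) + 1  [with SeaLevel=-25, IceMelt=-14]  = -13.
Change = 9 − (-13) = 22.

22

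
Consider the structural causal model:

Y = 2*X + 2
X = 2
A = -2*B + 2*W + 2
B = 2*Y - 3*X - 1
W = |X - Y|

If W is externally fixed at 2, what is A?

-4

Intervening sets W = 2 and removes its equation (W = |X - Y|).
Y = 2*X + 2  [with X=2]  = 6
B = 2*Y - 3*X - 1  [with Y=6, X=2]  = 5
A = -2*B + 2*W + 2  [with B=5, W=2]  = -4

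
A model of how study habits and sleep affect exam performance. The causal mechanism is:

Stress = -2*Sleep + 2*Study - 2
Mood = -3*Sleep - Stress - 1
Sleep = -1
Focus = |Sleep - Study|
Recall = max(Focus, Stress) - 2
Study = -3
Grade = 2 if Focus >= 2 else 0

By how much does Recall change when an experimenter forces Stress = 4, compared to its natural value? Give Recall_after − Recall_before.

2

The intervention breaks the incoming arrows to Stress: Stress = -2*Sleep + 2*Study - 2 no longer applies, and Stress = 4.
Focus = |Sleep - Study|  [with Sleep=-1, Study=-3]  = 2
Recall = max(Focus, Stress) - 2  [with Focus=2, Stress=4]  = 2
Without intervention: Stress = -2*Sleep + 2*Study - 2  [with Sleep=-1, Study=-3]  = -6; Focus = |Sleep - Study|  [with Sleep=-1, Study=-3]  = 2; Recall = max(Focus, Stress) - 2  [with Focus=2, Stress=-6]  = 0.
Change = 2 − 0 = 2.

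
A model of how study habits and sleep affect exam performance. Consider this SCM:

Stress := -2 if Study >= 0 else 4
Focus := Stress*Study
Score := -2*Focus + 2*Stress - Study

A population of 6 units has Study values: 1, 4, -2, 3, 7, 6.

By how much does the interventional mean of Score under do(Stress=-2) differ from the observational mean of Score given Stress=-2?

do(Stress=-2) breaks Stress's dependence on Study. With Stress=-2 fixed, Score across the units is -1, 8, -10, 5, 17, 14, mean 5.5.
E[Score|Stress=-2] averages over only the 5 units with Stress=-2 (Study = 1, 4, 3, 7, 6): Score = -1, 8, 5, 17, 14, mean 8.6.
Difference = 5.5 − 8.6 = -3.1.

-3.1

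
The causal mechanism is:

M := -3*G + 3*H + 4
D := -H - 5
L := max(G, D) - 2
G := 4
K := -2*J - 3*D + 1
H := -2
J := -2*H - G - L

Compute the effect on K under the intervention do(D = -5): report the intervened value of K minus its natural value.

6

The intervention breaks the incoming arrows to D: D := -H - 5 no longer applies, and D = -5.
L = max(G, D) - 2  [with G=4, D=-5]  = 2
J = -2*H - G - L  [with H=-2, G=4, L=2]  = -2
K = -2*J - 3*D + 1  [with J=-2, D=-5]  = 20
Without intervention: D = -H - 5  [with H=-2]  = -3; L = max(G, D) - 2  [with G=4, D=-3]  = 2; J = -2*H - G - L  [with H=-2, G=4, L=2]  = -2; K = -2*J - 3*D + 1  [with J=-2, D=-3]  = 14.
Change = 20 − 14 = 6.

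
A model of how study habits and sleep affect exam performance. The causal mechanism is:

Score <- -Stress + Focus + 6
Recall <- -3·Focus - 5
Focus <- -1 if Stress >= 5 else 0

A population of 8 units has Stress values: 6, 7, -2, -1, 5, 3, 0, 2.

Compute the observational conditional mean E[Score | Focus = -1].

-1

Conditioning on Focus=-1 selects the 3 unit(s) with Stress ∈ {6, 7, 5}. Their Score values: -1, -2, 0. Mean = -1.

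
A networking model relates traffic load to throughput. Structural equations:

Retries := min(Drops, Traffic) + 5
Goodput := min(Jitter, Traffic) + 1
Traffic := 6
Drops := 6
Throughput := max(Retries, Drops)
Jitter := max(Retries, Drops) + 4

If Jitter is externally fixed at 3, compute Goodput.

4

Under do(Jitter=3), the mechanism Jitter := max(Retries, Drops) + 4 is discarded; Jitter is fixed at 3.
Goodput = min(Jitter, Traffic) + 1  [with Jitter=3, Traffic=6]  = 4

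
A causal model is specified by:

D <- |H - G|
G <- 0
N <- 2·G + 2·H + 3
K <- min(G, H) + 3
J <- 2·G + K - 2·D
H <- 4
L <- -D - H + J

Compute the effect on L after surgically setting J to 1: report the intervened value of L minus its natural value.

The intervention breaks the incoming arrows to J: J <- 2·G + K - 2·D no longer applies, and J = 1.
D = |H - G|  [with H=4, G=0]  = 4
L = -D - H + J  [with D=4, H=4, J=1]  = -7
Without intervention: K = min(G, H) + 3  [with G=0, H=4]  = 3; D = |H - G|  [with H=4, G=0]  = 4; J = 2·G + K - 2·D  [with G=0, K=3, D=4]  = -5; L = -D - H + J  [with D=4, H=4, J=-5]  = -13.
Change = -7 − (-13) = 6.

6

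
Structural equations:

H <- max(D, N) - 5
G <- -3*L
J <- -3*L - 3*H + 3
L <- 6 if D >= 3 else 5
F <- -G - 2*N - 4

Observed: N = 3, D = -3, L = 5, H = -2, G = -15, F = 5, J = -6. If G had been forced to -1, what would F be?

The intervention breaks the incoming arrows to G: G <- -3*L no longer applies, and G = -1.
F = -G - 2*N - 4  [with G=-1, N=3]  = -9

-9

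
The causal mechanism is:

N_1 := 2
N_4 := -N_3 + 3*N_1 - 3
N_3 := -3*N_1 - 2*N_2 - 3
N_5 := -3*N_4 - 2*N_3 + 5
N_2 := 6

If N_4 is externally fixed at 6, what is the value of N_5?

29

Intervening sets N_4 = 6 and removes its equation (N_4 := -N_3 + 3*N_1 - 3).
N_3 = -3*N_1 - 2*N_2 - 3  [with N_1=2, N_2=6]  = -21
N_5 = -3*N_4 - 2*N_3 + 5  [with N_4=6, N_3=-21]  = 29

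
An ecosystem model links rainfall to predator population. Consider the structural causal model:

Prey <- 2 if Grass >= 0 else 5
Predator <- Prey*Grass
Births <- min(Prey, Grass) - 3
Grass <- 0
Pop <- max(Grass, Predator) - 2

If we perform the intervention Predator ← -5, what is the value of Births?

The intervention breaks the incoming arrows to Predator: Predator <- Prey*Grass no longer applies, and Predator = -5.
Births is not downstream of the intervention, so its value is determined by the original equations.
Prey = 2 if Grass >= 0 else 5  [with Grass=0]  = 2
Births = min(Prey, Grass) - 3  [with Prey=2, Grass=0]  = -3

-3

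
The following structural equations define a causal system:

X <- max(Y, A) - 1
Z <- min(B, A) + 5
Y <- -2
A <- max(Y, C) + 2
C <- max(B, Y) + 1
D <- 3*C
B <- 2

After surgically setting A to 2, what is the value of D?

Under do(A=2), the mechanism A <- max(Y, C) + 2 is discarded; A is fixed at 2.
Since D is not a descendant of the intervened variable, it is unaffected.
C = max(B, Y) + 1  [with B=2, Y=-2]  = 3
D = 3*C  [with C=3]  = 9

9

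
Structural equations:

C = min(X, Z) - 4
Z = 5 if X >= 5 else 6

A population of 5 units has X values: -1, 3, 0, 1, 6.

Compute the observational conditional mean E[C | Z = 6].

Conditioning on Z=6 selects the 4 unit(s) with X ∈ {-1, 3, 0, 1}. Their C values: -5, -1, -4, -3. Mean = -3.25.

-3.25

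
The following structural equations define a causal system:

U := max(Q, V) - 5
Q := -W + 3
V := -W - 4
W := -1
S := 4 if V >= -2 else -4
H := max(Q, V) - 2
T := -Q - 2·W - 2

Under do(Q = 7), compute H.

5

Under do(Q=7), the mechanism Q := -W + 3 is discarded; Q is fixed at 7.
V = -W - 4  [with W=-1]  = -3
H = max(Q, V) - 2  [with Q=7, V=-3]  = 5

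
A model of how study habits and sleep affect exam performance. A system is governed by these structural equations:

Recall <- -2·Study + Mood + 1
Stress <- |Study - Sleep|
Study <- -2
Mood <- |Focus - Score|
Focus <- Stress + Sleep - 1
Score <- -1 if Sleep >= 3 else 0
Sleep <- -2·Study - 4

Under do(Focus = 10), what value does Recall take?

15

The intervention breaks the incoming arrows to Focus: Focus <- Stress + Sleep - 1 no longer applies, and Focus = 10.
Sleep = -2·Study - 4  [with Study=-2]  = 0
Score = -1 if Sleep >= 3 else 0  [with Sleep=0]  = 0
Mood = |Focus - Score|  [with Focus=10, Score=0]  = 10
Recall = -2·Study + Mood + 1  [with Study=-2, Mood=10]  = 15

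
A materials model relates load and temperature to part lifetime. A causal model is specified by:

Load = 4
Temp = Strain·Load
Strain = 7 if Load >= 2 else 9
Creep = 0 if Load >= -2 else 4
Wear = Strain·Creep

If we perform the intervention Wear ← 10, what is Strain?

Under do(Wear=10), the mechanism Wear = Strain·Creep is discarded; Wear is fixed at 10.
No directed path runs from Wear to Strain, so Strain keeps its natural value.
Strain = 7 if Load >= 2 else 9  [with Load=4]  = 7

7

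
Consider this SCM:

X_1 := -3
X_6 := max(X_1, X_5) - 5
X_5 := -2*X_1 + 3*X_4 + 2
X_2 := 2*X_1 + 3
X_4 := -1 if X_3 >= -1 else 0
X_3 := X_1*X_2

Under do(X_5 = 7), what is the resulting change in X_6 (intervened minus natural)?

2

The intervention breaks the incoming arrows to X_5: X_5 := -2*X_1 + 3*X_4 + 2 no longer applies, and X_5 = 7.
X_6 = max(X_1, X_5) - 5  [with X_1=-3, X_5=7]  = 2
Without intervention: X_2 = 2*X_1 + 3  [with X_1=-3]  = -3; X_3 = X_1*X_2  [with X_1=-3, X_2=-3]  = 9; X_4 = -1 if X_3 >= -1 else 0  [with X_3=9]  = -1; X_5 = -2*X_1 + 3*X_4 + 2  [with X_1=-3, X_4=-1]  = 5; X_6 = max(X_1, X_5) - 5  [with X_1=-3, X_5=5]  = 0.
Change = 2 − 0 = 2.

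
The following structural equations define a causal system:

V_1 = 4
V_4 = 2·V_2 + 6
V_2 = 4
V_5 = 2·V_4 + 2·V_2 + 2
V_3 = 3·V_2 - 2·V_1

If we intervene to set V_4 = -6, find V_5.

-2

Intervening sets V_4 = -6 and removes its equation (V_4 = 2·V_2 + 6).
V_5 = 2·V_4 + 2·V_2 + 2  [with V_4=-6, V_2=4]  = -2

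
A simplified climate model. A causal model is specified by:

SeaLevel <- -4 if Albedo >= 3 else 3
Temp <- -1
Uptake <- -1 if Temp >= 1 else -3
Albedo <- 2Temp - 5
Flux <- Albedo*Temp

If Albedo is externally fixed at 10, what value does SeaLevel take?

-4

The intervention breaks the incoming arrows to Albedo: Albedo <- 2Temp - 5 no longer applies, and Albedo = 10.
SeaLevel = -4 if Albedo >= 3 else 3  [with Albedo=10]  = -4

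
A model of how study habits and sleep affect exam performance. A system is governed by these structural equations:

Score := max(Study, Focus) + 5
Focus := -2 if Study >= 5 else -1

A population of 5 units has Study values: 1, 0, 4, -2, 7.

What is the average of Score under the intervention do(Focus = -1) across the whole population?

Under do(Focus=-1), Focus's equation is replaced by Focus=-1 for every unit. Per-unit Score: 6, 5, 9, 4, 12. Mean = 7.2.

7.2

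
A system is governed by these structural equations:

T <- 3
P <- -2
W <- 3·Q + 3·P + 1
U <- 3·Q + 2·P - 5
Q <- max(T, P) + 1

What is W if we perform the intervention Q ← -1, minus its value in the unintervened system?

The intervention breaks the incoming arrows to Q: Q <- max(T, P) + 1 no longer applies, and Q = -1.
W = 3·Q + 3·P + 1  [with Q=-1, P=-2]  = -8
Without intervention: Q = max(T, P) + 1  [with T=3, P=-2]  = 4; W = 3·Q + 3·P + 1  [with Q=4, P=-2]  = 7.
Change = -8 − 7 = -15.

-15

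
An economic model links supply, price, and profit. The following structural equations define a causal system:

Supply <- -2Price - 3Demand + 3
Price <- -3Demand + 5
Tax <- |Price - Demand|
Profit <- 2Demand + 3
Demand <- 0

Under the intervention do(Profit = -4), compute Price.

Under do(Profit=-4), the mechanism Profit <- 2Demand + 3 is discarded; Profit is fixed at -4.
No directed path runs from Profit to Price, so Price keeps its natural value.
Price = -3Demand + 5  [with Demand=0]  = 5

5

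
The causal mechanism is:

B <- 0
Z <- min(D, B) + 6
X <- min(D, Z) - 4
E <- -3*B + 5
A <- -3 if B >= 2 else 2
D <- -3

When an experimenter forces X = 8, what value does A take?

Intervening sets X = 8 and removes its equation (X <- min(D, Z) - 4).
No directed path runs from X to A, so A keeps its natural value.
A = -3 if B >= 2 else 2  [with B=0]  = 2

2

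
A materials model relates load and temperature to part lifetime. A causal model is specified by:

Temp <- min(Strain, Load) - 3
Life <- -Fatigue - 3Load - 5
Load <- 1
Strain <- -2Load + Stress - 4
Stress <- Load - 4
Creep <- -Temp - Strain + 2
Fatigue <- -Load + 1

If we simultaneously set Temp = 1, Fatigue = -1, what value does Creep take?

10

Setting Temp = 1, Fatigue = -1 by intervention discards those variables' equations.
Stress = Load - 4  [with Load=1]  = -3
Strain = -2Load + Stress - 4  [with Load=1, Stress=-3]  = -9
Creep = -Temp - Strain + 2  [with Temp=1, Strain=-9]  = 10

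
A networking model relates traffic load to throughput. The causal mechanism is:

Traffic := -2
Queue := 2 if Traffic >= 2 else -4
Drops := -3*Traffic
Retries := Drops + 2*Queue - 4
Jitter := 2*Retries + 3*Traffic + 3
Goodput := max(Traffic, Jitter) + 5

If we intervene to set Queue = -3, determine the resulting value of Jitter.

do(Queue=-3) replaces the equation Queue := 2 if Traffic >= 2 else -4 with the constant Queue = -3.
Drops = -3*Traffic  [with Traffic=-2]  = 6
Retries = Drops + 2*Queue - 4  [with Drops=6, Queue=-3]  = -4
Jitter = 2*Retries + 3*Traffic + 3  [with Retries=-4, Traffic=-2]  = -11

-11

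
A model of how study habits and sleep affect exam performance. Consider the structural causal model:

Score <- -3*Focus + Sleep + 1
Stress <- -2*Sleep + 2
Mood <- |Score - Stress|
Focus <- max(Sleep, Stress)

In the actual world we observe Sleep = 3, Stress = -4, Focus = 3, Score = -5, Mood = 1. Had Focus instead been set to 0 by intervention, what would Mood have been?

8

do(Focus=0) replaces the equation Focus <- max(Sleep, Stress) with the constant Focus = 0.
Stress = -2*Sleep + 2  [with Sleep=3]  = -4
Score = -3*Focus + Sleep + 1  [with Focus=0, Sleep=3]  = 4
Mood = |Score - Stress|  [with Score=4, Stress=-4]  = 8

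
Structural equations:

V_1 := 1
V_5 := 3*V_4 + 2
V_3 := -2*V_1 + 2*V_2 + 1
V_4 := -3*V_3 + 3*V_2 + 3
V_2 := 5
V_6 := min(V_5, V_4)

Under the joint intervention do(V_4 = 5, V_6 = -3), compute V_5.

17

Setting V_4 = 5, V_6 = -3 by intervention discards those variables' equations.
V_5 = 3*V_4 + 2  [with V_4=5]  = 17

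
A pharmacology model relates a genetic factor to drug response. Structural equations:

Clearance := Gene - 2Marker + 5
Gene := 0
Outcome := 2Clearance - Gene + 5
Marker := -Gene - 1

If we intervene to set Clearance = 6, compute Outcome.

17

The intervention breaks the incoming arrows to Clearance: Clearance := Gene - 2Marker + 5 no longer applies, and Clearance = 6.
Outcome = 2Clearance - Gene + 5  [with Clearance=6, Gene=0]  = 17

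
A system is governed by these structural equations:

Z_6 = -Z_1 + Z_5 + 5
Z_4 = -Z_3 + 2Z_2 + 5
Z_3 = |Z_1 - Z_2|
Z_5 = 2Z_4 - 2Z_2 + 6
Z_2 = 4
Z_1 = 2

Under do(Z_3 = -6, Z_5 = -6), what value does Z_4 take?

The joint intervention fixes Z_3 = -6, Z_5 = -6, removing each variable's own equation.
Z_4 = -Z_3 + 2Z_2 + 5  [with Z_3=-6, Z_2=4]  = 19

19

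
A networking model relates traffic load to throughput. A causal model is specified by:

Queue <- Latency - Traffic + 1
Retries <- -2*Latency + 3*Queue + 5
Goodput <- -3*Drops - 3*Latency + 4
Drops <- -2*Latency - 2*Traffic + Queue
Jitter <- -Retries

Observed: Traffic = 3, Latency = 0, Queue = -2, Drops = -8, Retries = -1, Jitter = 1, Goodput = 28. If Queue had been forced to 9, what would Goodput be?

-5

The intervention breaks the incoming arrows to Queue: Queue <- Latency - Traffic + 1 no longer applies, and Queue = 9.
Drops = -2*Latency - 2*Traffic + Queue  [with Latency=0, Traffic=3, Queue=9]  = 3
Goodput = -3*Drops - 3*Latency + 4  [with Drops=3, Latency=0]  = -5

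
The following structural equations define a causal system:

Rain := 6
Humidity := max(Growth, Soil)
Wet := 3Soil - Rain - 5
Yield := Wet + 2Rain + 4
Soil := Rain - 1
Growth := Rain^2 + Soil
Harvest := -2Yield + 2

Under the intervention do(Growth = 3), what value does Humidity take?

5

Intervening sets Growth = 3 and removes its equation (Growth := Rain^2 + Soil).
Soil = Rain - 1  [with Rain=6]  = 5
Humidity = max(Growth, Soil)  [with Growth=3, Soil=5]  = 5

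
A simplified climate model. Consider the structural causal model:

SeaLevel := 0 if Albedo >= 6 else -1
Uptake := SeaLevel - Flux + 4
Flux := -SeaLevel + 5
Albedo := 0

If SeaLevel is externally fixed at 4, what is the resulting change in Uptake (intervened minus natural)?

10

Under do(SeaLevel=4), the mechanism SeaLevel := 0 if Albedo >= 6 else -1 is discarded; SeaLevel is fixed at 4.
Flux = -SeaLevel + 5  [with SeaLevel=4]  = 1
Uptake = SeaLevel - Flux + 4  [with SeaLevel=4, Flux=1]  = 7
Without intervention: SeaLevel = 0 if Albedo >= 6 else -1  [with Albedo=0]  = -1; Flux = -SeaLevel + 5  [with SeaLevel=-1]  = 6; Uptake = SeaLevel - Flux + 4  [with SeaLevel=-1, Flux=6]  = -3.
Change = 7 − (-3) = 10.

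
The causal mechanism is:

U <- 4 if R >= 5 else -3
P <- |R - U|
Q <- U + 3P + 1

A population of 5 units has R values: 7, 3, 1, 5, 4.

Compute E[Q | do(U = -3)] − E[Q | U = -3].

4

Under do(U=-3), U's equation is replaced by U=-3 for every unit. Per-unit Q: 28, 16, 10, 22, 19. Mean = 19.
Conditioning on U=-3 selects the 3 unit(s) with R ∈ {3, 1, 4}. Their Q values: 16, 10, 19. Mean = 15.
Difference = 19 − 15 = 4.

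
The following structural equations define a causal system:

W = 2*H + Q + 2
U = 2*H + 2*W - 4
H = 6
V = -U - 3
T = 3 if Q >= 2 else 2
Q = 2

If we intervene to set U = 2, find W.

16

Under do(U=2), the mechanism U = 2*H + 2*W - 4 is discarded; U is fixed at 2.
Since W is not a descendant of the intervened variable, it is unaffected.
W = 2*H + Q + 2  [with H=6, Q=2]  = 16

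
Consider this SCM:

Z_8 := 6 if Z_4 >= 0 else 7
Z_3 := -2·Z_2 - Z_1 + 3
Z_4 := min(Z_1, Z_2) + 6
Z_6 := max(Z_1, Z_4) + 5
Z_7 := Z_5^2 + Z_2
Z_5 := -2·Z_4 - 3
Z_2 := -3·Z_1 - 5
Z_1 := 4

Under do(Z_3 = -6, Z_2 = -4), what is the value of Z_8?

6

Under do(Z_3 = -6, Z_2 = -4), each intervened variable's structural equation is replaced by its fixed value.
Z_4 = min(Z_1, Z_2) + 6  [with Z_1=4, Z_2=-4]  = 2
Z_8 = 6 if Z_4 >= 0 else 7  [with Z_4=2]  = 6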